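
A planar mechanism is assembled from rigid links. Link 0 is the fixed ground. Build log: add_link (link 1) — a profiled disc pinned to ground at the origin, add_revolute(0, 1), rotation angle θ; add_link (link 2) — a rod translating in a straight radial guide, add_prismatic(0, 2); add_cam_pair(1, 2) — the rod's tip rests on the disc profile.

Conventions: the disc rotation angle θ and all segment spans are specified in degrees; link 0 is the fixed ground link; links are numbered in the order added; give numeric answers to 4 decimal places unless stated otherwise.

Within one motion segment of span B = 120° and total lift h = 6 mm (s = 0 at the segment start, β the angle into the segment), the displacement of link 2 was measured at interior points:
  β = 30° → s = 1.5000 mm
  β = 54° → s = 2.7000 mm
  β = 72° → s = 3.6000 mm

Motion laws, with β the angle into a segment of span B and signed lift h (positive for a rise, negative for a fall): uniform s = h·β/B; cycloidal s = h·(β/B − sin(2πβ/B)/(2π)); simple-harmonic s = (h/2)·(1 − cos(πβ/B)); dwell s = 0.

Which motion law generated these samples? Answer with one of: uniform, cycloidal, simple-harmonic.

candidates at β/B = r: uniform s = h·r (linear in β); cycloidal s = h·(r − sin(2πr)/(2π)); simple-harmonic s = (h/2)(1 − cos(πr))
β=30°: printed 1.5000 | uniform 1.5000, cycloidal 0.5451, simple-harmonic 0.8787
β=54°: printed 2.7000 | uniform 2.7000, cycloidal 2.4049, simple-harmonic 2.5307
β=72°: printed 3.6000 | uniform 3.6000, cycloidal 4.1613, simple-harmonic 3.9271
only one law matches every sample → uniform

uniform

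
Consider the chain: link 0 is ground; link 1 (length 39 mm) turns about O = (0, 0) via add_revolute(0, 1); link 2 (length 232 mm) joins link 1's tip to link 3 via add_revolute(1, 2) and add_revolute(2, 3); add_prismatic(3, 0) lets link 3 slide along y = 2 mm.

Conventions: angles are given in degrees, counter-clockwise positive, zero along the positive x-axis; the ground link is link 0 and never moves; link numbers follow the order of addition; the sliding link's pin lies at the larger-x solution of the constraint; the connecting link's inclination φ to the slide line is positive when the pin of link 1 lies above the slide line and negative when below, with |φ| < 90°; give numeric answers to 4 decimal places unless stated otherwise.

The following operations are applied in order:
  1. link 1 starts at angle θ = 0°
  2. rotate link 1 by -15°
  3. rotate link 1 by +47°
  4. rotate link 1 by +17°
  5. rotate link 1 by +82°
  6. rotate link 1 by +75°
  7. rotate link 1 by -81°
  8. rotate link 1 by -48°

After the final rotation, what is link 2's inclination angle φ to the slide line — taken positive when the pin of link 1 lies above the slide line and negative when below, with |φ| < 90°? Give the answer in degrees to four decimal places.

geometry: r = 39 mm, L = 232 mm, e = 2 mm; θ starts at 0°
rotate link 1 by -15°: θ ← 0° -15° = -15°
rotate link 1 by +47°: θ ← -15° +47° = 32°
rotate link 1 by +17°: θ ← 32° +17° = 49°
rotate link 1 by +82°: θ ← 49° +82° = 131°
rotate link 1 by +75°: θ ← 131° +75° = 206°
rotate link 1 by -81°: θ ← 206° -81° = 125°
rotate link 1 by -48°: θ ← 125° -48° = 77°
h = r sin θ − e = 38.000433 − 2 = 36.000433
sin φ = h / L = 36.000433 / 232 = 0.15517428
φ = arcsin(0.15517428) = 8.926904°

8.9269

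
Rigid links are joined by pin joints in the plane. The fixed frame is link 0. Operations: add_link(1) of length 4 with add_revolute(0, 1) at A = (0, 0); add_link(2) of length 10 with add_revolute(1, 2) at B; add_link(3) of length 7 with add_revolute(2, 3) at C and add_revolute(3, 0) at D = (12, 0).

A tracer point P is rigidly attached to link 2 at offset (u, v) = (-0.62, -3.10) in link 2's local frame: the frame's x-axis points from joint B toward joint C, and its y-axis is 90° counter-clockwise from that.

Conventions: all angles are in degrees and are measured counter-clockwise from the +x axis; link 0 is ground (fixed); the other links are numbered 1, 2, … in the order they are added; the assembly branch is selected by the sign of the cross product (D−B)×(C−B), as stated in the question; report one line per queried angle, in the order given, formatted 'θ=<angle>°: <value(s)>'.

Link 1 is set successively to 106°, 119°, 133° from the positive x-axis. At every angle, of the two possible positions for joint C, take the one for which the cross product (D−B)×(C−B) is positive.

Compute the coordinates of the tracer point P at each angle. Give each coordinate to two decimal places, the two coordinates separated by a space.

A=(0,0), D=(12.00,0)
θ=106°: B = A + 4.00·(cos106°, sin106°) = (-1.1025, 3.8450)
θ=106°: |BD| = 13.6551
θ=106°: circle(B,10.00) ∩ circle(D,7.00): a=8.6950, h=4.9394
θ=106°:   candidates: C₊=(8.6314,6.1362) cross=67.447; C₋=(5.8498,-3.3428) cross=-67.447
θ=106°:   branch + wants cross > 0 → take C=(8.6314,6.1362) (cross=67.447)
θ=106°: ex = (C−B)/|BC| = (0.9734,0.2291); ey = (-0.2291,0.9734)
θ=106°: P = B + -0.62·ex + -3.10·ey = (-0.9958,0.6855)
θ=119°: B = A + 4.00·(cos119°, sin119°) = (-1.9392, 3.4985)
θ=119°: |BD| = 14.3716
θ=119°: circle(B,10.00) ∩ circle(D,7.00): a=8.9601, h=4.4403
θ=119°:   candidates: C₊=(7.8322,5.6240) cross=63.814; C₋=(5.6704,-2.9894) cross=-63.814
θ=119°:   branch + wants cross > 0 → take C=(7.8322,5.6240) (cross=63.814)
θ=119°: ex = (C−B)/|BC| = (0.9771,0.2126); ey = (-0.2126,0.9771)
θ=119°: P = B + -0.62·ex + -3.10·ey = (-1.8861,0.3375)
θ=133°: B = A + 4.00·(cos133°, sin133°) = (-2.7280, 2.9254)
θ=133°: |BD| = 15.0157
θ=133°: circle(B,10.00) ∩ circle(D,7.00): a=9.2061, h=3.9049
θ=133°:   candidates: C₊=(7.0624,4.9619) cross=58.635; C₋=(5.5409,-2.6982) cross=-58.635
θ=133°:   branch + wants cross > 0 → take C=(7.0624,4.9619) (cross=58.635)
θ=133°: ex = (C−B)/|BC| = (0.9790,0.2036); ey = (-0.2036,0.9790)
θ=133°: P = B + -0.62·ex + -3.10·ey = (-2.7037,-0.2359)

θ=106°: -1.00 0.69
θ=119°: -1.89 0.34
θ=133°: -2.70 -0.24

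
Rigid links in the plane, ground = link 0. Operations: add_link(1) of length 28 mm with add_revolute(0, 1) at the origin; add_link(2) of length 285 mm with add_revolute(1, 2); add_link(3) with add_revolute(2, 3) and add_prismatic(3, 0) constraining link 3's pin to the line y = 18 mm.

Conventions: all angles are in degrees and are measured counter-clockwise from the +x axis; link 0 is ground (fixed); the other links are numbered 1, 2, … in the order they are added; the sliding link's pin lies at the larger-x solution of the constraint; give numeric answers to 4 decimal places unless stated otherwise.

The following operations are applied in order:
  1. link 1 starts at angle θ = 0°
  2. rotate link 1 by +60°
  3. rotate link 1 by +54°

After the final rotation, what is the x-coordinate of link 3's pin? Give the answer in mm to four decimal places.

geometry: r = 28 mm, L = 285 mm, e = 18 mm; θ starts at 0°
rotate link 1 by +60°: θ ← 0° +60° = 60°
rotate link 1 by +54°: θ ← 60° +54° = 114°
crank pin P = (r cos θ, r sin θ) = (-11.388626, 25.579273)
h = r sin θ − e = 25.579273 − 18 = 7.579273
x = r cos θ + √(L² − h²) = -11.388626 + 284.899201 = 273.510575

273.5106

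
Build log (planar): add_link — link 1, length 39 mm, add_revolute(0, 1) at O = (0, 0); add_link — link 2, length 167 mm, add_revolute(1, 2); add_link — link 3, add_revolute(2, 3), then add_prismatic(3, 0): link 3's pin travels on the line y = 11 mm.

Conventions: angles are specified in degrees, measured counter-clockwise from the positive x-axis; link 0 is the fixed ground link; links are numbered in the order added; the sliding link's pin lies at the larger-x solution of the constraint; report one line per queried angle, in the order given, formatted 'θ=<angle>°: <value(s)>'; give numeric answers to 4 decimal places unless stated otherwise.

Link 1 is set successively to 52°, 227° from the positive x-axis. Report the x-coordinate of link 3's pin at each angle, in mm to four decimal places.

geometry: r = 39 mm, L = 167 mm, e = 11 mm
θ=52°: crank pin P = (r cos θ, r sin θ) = (24.010798, 30.732419)
θ=52°: h = r sin θ − e = 30.732419 − 11 = 19.732419
θ=52°: x = r cos θ + √(L² − h²) = 24.010798 + 165.830129 = 189.840926
θ=227°: crank pin P = (r cos θ, r sin θ) = (-26.597936, -28.522794)
θ=227°: h = r sin θ − e = -28.522794 − 11 = -39.522794
θ=227°: x = r cos θ + √(L² − h²) = -26.597936 + 162.255813 = 135.657877

θ=52°: 189.8409
θ=227°: 135.6579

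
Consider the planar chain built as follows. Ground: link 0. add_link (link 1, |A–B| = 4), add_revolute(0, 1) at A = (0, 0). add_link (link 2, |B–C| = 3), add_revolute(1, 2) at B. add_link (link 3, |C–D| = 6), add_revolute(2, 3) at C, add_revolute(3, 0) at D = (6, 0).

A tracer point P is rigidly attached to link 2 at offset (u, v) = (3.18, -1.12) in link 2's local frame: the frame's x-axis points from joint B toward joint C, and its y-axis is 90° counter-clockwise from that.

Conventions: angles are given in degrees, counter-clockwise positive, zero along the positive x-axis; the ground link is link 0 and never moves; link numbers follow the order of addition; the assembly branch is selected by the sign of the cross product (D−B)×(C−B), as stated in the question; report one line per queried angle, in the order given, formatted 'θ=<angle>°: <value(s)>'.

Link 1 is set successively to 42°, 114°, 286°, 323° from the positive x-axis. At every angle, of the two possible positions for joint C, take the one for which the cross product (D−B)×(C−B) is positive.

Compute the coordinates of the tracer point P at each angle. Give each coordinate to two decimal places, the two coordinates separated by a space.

A=(0,0), D=(6.00,0)
θ=42°: B = A + 4.00·(cos42°, sin42°) = (2.9726, 2.6765)
θ=42°: |BD| = 4.0409
θ=42°: circle(B,3.00) ∩ circle(D,6.00): a=-1.3204, h=2.6938
θ=42°:   candidates: C₊=(3.7676,5.5693) cross=10.886; C₋=(0.1991,1.5329) cross=-10.886
θ=42°:   branch + wants cross > 0 → take C=(3.7676,5.5693) (cross=10.886)
θ=42°: ex = (C−B)/|BC| = (0.2650,0.9642); ey = (-0.9642,0.2650)
θ=42°: P = B + 3.18·ex + -1.12·ey = (4.8953,5.4460)
θ=114°: B = A + 4.00·(cos114°, sin114°) = (-1.6269, 3.6542)
θ=114°: |BD| = 8.4571
θ=114°: circle(B,3.00) ∩ circle(D,6.00): a=2.6323, h=1.4391
θ=114°:   candidates: C₊=(1.3688,3.8147) cross=12.171; C₋=(0.1251,1.2190) cross=-12.171
θ=114°:   branch + wants cross > 0 → take C=(1.3688,3.8147) (cross=12.171)
θ=114°: ex = (C−B)/|BC| = (0.9986,0.0535); ey = (-0.0535,0.9986)
θ=114°: P = B + 3.18·ex + -1.12·ey = (1.6084,2.7059)
θ=286°: B = A + 4.00·(cos286°, sin286°) = (1.1025, -3.8450)
θ=286°: |BD| = 6.2265
θ=286°: circle(B,3.00) ∩ circle(D,6.00): a=0.9451, h=2.8472
θ=286°:   candidates: C₊=(0.0877,-1.0219) cross=17.728; C₋=(3.6042,-5.5009) cross=-17.728
θ=286°:   branch + wants cross > 0 → take C=(0.0877,-1.0219) (cross=17.728)
θ=286°: ex = (C−B)/|BC| = (-0.3383,0.9410); ey = (-0.9410,-0.3383)
θ=286°: P = B + 3.18·ex + -1.12·ey = (1.0807,-0.4736)
θ=323°: B = A + 4.00·(cos323°, sin323°) = (3.1945, -2.4073)
θ=323°: |BD| = 3.6967
θ=323°: circle(B,3.00) ∩ circle(D,6.00): a=-1.8036, h=2.3973
θ=323°:   candidates: C₊=(0.2647,-1.7624) cross=8.862; C₋=(3.3869,-5.4011) cross=-8.862
θ=323°:   branch + wants cross > 0 → take C=(0.2647,-1.7624) (cross=8.862)
θ=323°: ex = (C−B)/|BC| = (-0.9766,0.2150); ey = (-0.2150,-0.9766)
θ=323°: P = B + 3.18·ex + -1.12·ey = (0.3296,-0.6299)

θ=42°: 4.90 5.45
θ=114°: 1.61 2.71
θ=286°: 1.08 -0.47
θ=323°: 0.33 -0.63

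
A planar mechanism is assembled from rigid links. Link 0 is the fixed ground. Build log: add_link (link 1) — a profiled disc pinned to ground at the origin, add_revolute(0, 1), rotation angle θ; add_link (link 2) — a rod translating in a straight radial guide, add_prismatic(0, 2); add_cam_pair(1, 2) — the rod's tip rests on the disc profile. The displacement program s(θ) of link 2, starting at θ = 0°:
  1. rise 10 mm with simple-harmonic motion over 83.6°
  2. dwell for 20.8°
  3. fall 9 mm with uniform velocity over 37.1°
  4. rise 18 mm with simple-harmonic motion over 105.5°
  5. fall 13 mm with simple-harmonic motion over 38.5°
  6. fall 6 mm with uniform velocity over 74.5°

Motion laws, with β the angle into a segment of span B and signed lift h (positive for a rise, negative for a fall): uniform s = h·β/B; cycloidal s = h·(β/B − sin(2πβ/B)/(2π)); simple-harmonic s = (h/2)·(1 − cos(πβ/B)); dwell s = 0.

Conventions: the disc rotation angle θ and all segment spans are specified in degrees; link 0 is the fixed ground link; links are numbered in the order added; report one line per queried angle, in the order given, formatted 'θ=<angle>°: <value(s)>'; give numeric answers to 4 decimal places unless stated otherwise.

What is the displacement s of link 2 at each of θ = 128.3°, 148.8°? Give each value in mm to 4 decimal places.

seg 1 [0°–83.6°] simple-harmonic, h=10: full span → s += 10 → s = 10.0000
seg 2 [83.6°–104.4°] dwell: s stays 10.0000
seg 3 [104.4°–141.5°] uniform, h=-9: θ=128.3° here. β=23.9, B=37.1. -9·23.9/37.1 = -5.7978 → s = 4.2022
seg 3 [104.4°–141.5°] uniform, h=-9: full span → s += -9 → s = 1.0000
seg 4 [141.5°–247°] simple-harmonic, h=18: θ=148.8° here. β=7.3, B=105.5. 18/2·(1 − cos(π·0.0692)) = 0.2118 → s = 1.2118

θ=128.3°: 4.2022
θ=148.8°: 1.2118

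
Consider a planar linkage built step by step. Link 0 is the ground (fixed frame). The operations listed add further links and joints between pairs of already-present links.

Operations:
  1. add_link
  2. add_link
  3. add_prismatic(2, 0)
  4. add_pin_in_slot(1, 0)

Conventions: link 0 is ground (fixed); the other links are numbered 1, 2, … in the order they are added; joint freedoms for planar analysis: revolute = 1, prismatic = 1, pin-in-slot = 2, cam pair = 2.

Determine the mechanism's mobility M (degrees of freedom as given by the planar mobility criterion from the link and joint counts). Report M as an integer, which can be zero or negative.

L=1 J1=0 J2=0
add link → L=2 J1=0 J2=0
add link → L=3 J1=0 J2=0
P@2,0 dof=1 J1 → L=3 J1=1 J2=0
PS@1,0 dof=2 J2 → L=3 J1=1 J2=1
M=3(L−1)−2J1−J2=3·2−2·1−1=3

M = 3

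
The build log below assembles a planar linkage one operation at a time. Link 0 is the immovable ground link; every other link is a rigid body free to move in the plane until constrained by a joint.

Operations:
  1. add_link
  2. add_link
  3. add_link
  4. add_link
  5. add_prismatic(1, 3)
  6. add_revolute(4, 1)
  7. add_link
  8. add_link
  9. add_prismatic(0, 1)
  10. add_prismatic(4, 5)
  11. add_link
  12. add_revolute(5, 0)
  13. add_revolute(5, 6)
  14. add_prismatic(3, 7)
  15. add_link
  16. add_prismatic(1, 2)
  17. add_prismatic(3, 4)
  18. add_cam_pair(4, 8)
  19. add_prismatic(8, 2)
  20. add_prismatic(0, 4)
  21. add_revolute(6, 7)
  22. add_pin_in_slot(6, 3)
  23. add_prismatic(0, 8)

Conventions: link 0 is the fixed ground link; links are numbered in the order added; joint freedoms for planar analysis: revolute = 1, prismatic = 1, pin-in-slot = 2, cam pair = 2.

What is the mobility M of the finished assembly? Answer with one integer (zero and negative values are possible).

L=1 J1=0 J2=0
add link → L=2 J1=0 J2=0
add link → L=3 J1=0 J2=0
add link → L=4 J1=0 J2=0
add link → L=5 J1=0 J2=0
P@1,3 dof=1 J1 → L=5 J1=1 J2=0
R@4,1 dof=1 J1 → L=5 J1=2 J2=0
add link → L=6 J1=2 J2=0
add link → L=7 J1=2 J2=0
P@0,1 dof=1 J1 → L=7 J1=3 J2=0
P@4,5 dof=1 J1 → L=7 J1=4 J2=0
add link → L=8 J1=4 J2=0
R@5,0 dof=1 J1 → L=8 J1=5 J2=0
R@5,6 dof=1 J1 → L=8 J1=6 J2=0
P@3,7 dof=1 J1 → L=8 J1=7 J2=0
add link → L=9 J1=7 J2=0
P@1,2 dof=1 J1 → L=9 J1=8 J2=0
P@3,4 dof=1 J1 → L=9 J1=9 J2=0
C@4,8 dof=2 J2 → L=9 J1=9 J2=1
P@8,2 dof=1 J1 → L=9 J1=10 J2=1
P@0,4 dof=1 J1 → L=9 J1=11 J2=1
R@6,7 dof=1 J1 → L=9 J1=12 J2=1
PS@6,3 dof=2 J2 → L=9 J1=12 J2=2
P@0,8 dof=1 J1 → L=9 J1=13 J2=2
M=3(L−1)−2J1−J2=3·8−2·13−2=-4

M = -4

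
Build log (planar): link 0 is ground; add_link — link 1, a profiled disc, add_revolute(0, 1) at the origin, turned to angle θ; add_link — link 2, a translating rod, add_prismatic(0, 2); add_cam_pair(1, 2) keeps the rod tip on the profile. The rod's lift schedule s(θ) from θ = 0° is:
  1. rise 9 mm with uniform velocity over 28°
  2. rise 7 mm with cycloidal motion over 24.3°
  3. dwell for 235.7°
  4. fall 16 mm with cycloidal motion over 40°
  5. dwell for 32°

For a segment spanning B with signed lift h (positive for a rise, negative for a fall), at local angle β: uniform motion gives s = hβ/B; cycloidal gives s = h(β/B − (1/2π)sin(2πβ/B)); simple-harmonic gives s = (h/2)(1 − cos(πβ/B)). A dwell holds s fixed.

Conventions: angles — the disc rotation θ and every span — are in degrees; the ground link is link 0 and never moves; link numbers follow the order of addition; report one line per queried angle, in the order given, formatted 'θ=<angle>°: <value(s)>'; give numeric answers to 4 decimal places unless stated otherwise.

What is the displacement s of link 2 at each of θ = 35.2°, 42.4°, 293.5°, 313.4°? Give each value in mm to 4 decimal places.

seg 1 [0°–28°] uniform, h=9: full span → s += 9 → s = 9.0000
seg 2 [28°–52.3°] cycloidal, h=7: θ=35.2° here. β=7.2, B=24.3. 7·(0.2963 − sin(2π·0.2963)/(2π)) = 1.0068 → s = 10.0068
seg 2 [28°–52.3°] cycloidal, h=7: θ=42.4° here. β=14.4, B=24.3. 7·(0.5926 − sin(2π·0.5926)/(2π)) = 4.7603 → s = 13.7603
seg 2 [28°–52.3°] cycloidal, h=7: full span → s += 7 → s = 16.0000
seg 3 [52.3°–288°] dwell: s stays 16.0000
seg 4 [288°–328°] cycloidal, h=-16: θ=293.5° here. β=5.5, B=40. -16·(0.1375 − sin(2π·0.1375)/(2π)) = -0.2636 → s = 15.7364
seg 4 [288°–328°] cycloidal, h=-16: θ=313.4° here. β=25.4, B=40. -16·(0.6350 − sin(2π·0.6350)/(2π)) = -12.0701 → s = 3.9299

θ=35.2°: 10.0068
θ=42.4°: 13.7603
θ=293.5°: 15.7364
θ=313.4°: 3.9299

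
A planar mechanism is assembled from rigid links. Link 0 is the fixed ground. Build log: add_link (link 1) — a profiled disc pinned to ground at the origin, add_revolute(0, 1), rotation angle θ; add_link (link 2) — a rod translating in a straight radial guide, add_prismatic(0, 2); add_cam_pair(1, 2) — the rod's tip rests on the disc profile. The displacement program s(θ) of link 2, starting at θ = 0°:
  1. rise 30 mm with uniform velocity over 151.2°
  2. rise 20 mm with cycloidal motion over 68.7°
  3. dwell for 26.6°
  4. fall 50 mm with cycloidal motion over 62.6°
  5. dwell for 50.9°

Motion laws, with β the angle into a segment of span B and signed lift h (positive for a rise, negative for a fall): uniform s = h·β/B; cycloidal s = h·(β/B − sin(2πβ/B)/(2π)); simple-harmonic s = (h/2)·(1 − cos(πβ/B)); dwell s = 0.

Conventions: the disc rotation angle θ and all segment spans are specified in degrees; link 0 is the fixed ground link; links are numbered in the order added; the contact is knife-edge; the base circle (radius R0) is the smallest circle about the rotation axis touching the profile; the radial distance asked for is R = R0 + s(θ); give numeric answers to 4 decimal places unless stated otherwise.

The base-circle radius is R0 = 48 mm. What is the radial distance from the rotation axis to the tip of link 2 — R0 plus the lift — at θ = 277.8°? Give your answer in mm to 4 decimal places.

seg 1 [0°–151.2°] uniform, h=30: full span → s += 30 → s = 30.0000
seg 2 [151.2°–219.9°] cycloidal, h=20: full span → s += 20 → s = 50.0000
seg 3 [219.9°–246.5°] dwell: s stays 50.0000
seg 4 [246.5°–309.1°] cycloidal, h=-50: θ=277.8° here. β=31.3, B=62.6. -50·(0.5000 − sin(2π·0.5000)/(2π)) = -25.0000 → s = 25.0000
R = R0 + s = 48 + 25.0000 = 73.0000

73.0000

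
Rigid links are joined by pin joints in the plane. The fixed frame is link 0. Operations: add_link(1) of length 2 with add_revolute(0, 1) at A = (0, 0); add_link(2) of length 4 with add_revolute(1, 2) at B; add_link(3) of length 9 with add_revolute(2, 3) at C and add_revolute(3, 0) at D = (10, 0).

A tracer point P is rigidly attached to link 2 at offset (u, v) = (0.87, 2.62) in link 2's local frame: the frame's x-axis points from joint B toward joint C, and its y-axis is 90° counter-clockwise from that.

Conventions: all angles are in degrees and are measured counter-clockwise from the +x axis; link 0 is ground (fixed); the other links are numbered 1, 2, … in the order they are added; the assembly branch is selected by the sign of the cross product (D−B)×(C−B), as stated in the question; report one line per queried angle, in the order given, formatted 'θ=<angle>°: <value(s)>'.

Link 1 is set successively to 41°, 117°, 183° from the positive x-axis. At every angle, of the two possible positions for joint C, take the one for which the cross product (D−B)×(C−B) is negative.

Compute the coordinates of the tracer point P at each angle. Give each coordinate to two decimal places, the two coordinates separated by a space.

A=(0,0), D=(10.00,0)
θ=41°: B = A + 2.00·(cos41°, sin41°) = (1.5094, 1.3121)
θ=41°: |BD| = 8.5914
θ=41°: circle(B,4.00) ∩ circle(D,9.00): a=0.5128, h=3.9670
θ=41°:   candidates: C₊=(2.6221,5.1543) cross=34.082; C₋=(1.4104,-2.6867) cross=-34.082
θ=41°:   branch - wants cross < 0 → take C=(1.4104,-2.6867) (cross=-34.082)
θ=41°: ex = (C−B)/|BC| = (-0.0248,-0.9997); ey = (0.9997,-0.0248)
θ=41°: P = B + 0.87·ex + 2.62·ey = (4.1071,0.3775)
θ=117°: B = A + 2.00·(cos117°, sin117°) = (-0.9080, 1.7820)
θ=117°: |BD| = 11.0526
θ=117°: circle(B,4.00) ∩ circle(D,9.00): a=2.5858, h=3.0518
θ=117°:   candidates: C₊=(2.1360,4.3770) cross=33.731; C₋=(1.1519,-1.6468) cross=-33.731
θ=117°:   branch - wants cross < 0 → take C=(1.1519,-1.6468) (cross=-33.731)
θ=117°: ex = (C−B)/|BC| = (0.5150,-0.8572); ey = (0.8572,0.5150)
θ=117°: P = B + 0.87·ex + 2.62·ey = (1.7859,2.3855)
θ=183°: B = A + 2.00·(cos183°, sin183°) = (-1.9973, -0.1047)
θ=183°: |BD| = 11.9977
θ=183°: circle(B,4.00) ∩ circle(D,9.00): a=3.2900, h=2.2750
θ=183°:   candidates: C₊=(1.2728,2.1990) cross=27.295; C₋=(1.3125,-2.3509) cross=-27.295
θ=183°:   branch - wants cross < 0 → take C=(1.3125,-2.3509) (cross=-27.295)
θ=183°: ex = (C−B)/|BC| = (0.8274,-0.5616); ey = (0.5616,0.8274)
θ=183°: P = B + 0.87·ex + 2.62·ey = (0.1939,1.5746)

θ=41°: 4.11 0.38
θ=117°: 1.79 2.39
θ=183°: 0.19 1.57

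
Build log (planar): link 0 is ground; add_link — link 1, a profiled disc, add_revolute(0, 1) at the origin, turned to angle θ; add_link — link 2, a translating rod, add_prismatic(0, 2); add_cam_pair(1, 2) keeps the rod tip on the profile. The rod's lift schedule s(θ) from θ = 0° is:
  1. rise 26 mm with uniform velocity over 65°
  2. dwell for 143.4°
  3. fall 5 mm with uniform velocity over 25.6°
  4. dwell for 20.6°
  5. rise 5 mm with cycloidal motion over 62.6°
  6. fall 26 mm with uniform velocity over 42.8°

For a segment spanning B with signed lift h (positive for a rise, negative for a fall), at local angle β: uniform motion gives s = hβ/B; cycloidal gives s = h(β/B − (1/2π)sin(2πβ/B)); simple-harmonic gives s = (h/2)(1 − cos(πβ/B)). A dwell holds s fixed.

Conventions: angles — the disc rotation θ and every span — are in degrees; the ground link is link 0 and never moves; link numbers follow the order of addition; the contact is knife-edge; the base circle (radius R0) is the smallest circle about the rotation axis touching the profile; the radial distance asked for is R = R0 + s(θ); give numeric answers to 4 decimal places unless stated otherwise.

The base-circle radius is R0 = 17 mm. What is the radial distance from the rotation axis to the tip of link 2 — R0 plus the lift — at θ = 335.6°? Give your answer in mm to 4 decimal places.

seg 1 [0°–65°] uniform, h=26: full span → s += 26 → s = 26.0000
seg 2 [65°–208.4°] dwell: s stays 26.0000
seg 3 [208.4°–234°] uniform, h=-5: full span → s += -5 → s = 21.0000
seg 4 [234°–254.6°] dwell: s stays 21.0000
seg 5 [254.6°–317.2°] cycloidal, h=5: full span → s += 5 → s = 26.0000
seg 6 [317.2°–360°] uniform, h=-26: θ=335.6° here. β=18.4, B=42.8. -26·18.4/42.8 = -11.1776 → s = 14.8224
R = R0 + s = 17 + 14.8224 = 31.8224

31.8224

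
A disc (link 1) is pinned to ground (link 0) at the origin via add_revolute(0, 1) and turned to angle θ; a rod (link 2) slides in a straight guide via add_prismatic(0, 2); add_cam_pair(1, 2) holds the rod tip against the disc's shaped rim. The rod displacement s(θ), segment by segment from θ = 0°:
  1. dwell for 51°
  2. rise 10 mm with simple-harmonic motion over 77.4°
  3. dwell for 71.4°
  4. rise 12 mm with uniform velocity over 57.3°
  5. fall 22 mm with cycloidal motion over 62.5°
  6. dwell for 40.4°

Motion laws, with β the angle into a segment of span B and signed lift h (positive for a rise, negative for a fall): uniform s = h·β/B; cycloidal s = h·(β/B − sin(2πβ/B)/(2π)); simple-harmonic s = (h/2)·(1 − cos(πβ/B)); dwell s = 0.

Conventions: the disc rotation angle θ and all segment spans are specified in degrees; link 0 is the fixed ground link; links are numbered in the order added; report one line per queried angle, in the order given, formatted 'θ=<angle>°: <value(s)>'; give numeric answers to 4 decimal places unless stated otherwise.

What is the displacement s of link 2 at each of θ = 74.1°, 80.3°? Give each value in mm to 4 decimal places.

segment 1 (0° to 51°, dwell): s unchanged at 0.0000
θ = 74.1° falls in segment 2 (51° to 128.4°, simple-harmonic, h = 10): β = 74.1 − 51 = 23.1°, B = 77.4°; Δs = 10/2·(1 − cos(π·0.2984)) = 2.0414; s = 0.0000 + 2.0414 = 2.0414
θ = 80.3° falls in segment 2 (51° to 128.4°, simple-harmonic, h = 10): β = 80.3 − 51 = 29.3°, B = 77.4°; Δs = 10/2·(1 − cos(π·0.3786)) = 3.1383; s = 0.0000 + 3.1383 = 3.1383

θ=74.1°: 2.0414
θ=80.3°: 3.1383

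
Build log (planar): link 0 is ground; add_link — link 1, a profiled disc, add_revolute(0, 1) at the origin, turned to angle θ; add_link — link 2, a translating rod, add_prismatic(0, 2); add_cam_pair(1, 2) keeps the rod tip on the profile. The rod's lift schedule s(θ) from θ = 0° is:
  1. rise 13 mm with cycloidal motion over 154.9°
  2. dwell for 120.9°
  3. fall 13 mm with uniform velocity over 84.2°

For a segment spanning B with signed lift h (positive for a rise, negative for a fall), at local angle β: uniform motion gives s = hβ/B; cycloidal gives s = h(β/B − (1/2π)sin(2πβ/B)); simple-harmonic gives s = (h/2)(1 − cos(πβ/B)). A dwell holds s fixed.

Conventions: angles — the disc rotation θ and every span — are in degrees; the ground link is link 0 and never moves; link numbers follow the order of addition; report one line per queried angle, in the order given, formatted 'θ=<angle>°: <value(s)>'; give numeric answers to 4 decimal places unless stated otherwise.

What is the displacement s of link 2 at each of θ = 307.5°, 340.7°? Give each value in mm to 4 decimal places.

seg 1 [0°–154.9°] cycloidal, h=13: full span → s += 13 → s = 13.0000
seg 2 [154.9°–275.8°] dwell: s stays 13.0000
seg 3 [275.8°–360°] uniform, h=-13: θ=307.5° here. β=31.7, B=84.2. -13·31.7/84.2 = -4.8943 → s = 8.1057
seg 3 [275.8°–360°] uniform, h=-13: θ=340.7° here. β=64.9, B=84.2. -13·64.9/84.2 = -10.0202 → s = 2.9798

θ=307.5°: 8.1057
θ=340.7°: 2.9798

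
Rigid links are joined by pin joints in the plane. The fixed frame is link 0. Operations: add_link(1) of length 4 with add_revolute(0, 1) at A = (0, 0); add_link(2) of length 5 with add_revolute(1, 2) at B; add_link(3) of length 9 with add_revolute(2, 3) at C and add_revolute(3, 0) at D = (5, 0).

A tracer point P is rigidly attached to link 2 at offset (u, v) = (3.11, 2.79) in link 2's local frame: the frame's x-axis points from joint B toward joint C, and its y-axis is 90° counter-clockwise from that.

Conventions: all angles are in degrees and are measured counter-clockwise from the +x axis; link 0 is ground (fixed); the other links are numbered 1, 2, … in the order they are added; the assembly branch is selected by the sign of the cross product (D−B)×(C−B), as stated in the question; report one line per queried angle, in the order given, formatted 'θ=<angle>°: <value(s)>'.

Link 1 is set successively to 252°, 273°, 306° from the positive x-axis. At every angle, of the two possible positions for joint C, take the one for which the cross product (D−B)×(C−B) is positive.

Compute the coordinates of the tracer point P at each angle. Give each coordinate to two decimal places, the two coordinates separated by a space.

A=(0,0), D=(5.00,0)
θ=252°: B = A + 4.00·(cos252°, sin252°) = (-1.2361, -3.8042)
θ=252°: |BD| = 7.3048
θ=252°: circle(B,5.00) ∩ circle(D,9.00): a=-0.1807, h=4.9967
θ=252°:   candidates: C₊=(-3.9925,0.3674) cross=36.500; C₋=(1.2119,-8.1640) cross=-36.500
θ=252°:   branch + wants cross > 0 → take C=(-3.9925,0.3674) (cross=36.500)
θ=252°: ex = (C−B)/|BC| = (-0.5513,0.8343); ey = (-0.8343,-0.5513)
θ=252°: P = B + 3.11·ex + 2.79·ey = (-5.2783,-2.7476)
θ=273°: B = A + 4.00·(cos273°, sin273°) = (0.2093, -3.9945)
θ=273°: |BD| = 6.2375
θ=273°: circle(B,5.00) ∩ circle(D,9.00): a=-1.3702, h=4.8086
θ=273°:   candidates: C₊=(-3.9225,-1.1788) cross=29.994; C₋=(2.2364,-8.5652) cross=-29.994
θ=273°:   branch + wants cross > 0 → take C=(-3.9225,-1.1788) (cross=29.994)
θ=273°: ex = (C−B)/|BC| = (-0.8264,0.5631); ey = (-0.5631,-0.8264)
θ=273°: P = B + 3.11·ex + 2.79·ey = (-3.9318,-4.5487)
θ=306°: B = A + 4.00·(cos306°, sin306°) = (2.3511, -3.2361)
θ=306°: |BD| = 4.1819
θ=306°: circle(B,5.00) ∩ circle(D,9.00): a=-4.6045, h=1.9490
θ=306°:   candidates: C₊=(-2.0735,-5.5646) cross=8.151; C₋=(0.9428,-8.0336) cross=-8.151
θ=306°:   branch + wants cross > 0 → take C=(-2.0735,-5.5646) (cross=8.151)
θ=306°: ex = (C−B)/|BC| = (-0.8849,-0.4657); ey = (0.4657,-0.8849)
θ=306°: P = B + 3.11·ex + 2.79·ey = (0.8983,-7.1534)

θ=252°: -5.28 -2.75
θ=273°: -3.93 -4.55
θ=306°: 0.90 -7.15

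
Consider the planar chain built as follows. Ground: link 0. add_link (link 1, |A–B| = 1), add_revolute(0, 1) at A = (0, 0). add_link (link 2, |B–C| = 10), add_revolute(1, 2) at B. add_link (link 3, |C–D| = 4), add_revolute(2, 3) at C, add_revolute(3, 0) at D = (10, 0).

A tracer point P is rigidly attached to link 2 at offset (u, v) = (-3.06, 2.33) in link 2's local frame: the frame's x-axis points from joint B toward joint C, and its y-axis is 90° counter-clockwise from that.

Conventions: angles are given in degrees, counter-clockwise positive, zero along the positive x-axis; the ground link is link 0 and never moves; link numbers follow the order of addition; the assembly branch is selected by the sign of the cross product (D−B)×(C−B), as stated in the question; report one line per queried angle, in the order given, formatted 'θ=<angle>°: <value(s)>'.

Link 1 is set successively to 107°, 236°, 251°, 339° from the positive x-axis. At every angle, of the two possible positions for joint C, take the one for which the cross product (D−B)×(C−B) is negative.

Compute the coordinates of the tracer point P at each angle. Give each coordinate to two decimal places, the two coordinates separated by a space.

A=(0,0), D=(10.00,0)
θ=107°: B = A + 1.00·(cos107°, sin107°) = (-0.2924, 0.9563)
θ=107°: |BD| = 10.3367
θ=107°: circle(B,10.00) ∩ circle(D,4.00): a=9.2315, h=3.8443
θ=107°:   candidates: C₊=(9.2552,3.9301) cross=39.737; C₋=(8.5439,-3.7256) cross=-39.737
θ=107°:   branch - wants cross < 0 → take C=(8.5439,-3.7256) (cross=-39.737)
θ=107°: ex = (C−B)/|BC| = (0.8836,-0.4682); ey = (0.4682,0.8836)
θ=107°: P = B + -3.06·ex + 2.33·ey = (-1.9054,4.4478)
θ=236°: B = A + 1.00·(cos236°, sin236°) = (-0.5592, -0.8290)
θ=236°: |BD| = 10.5917
θ=236°: circle(B,10.00) ∩ circle(D,4.00): a=9.2612, h=3.7722
θ=236°:   candidates: C₊=(8.3783,3.6565) cross=39.954; C₋=(8.9689,-3.8648) cross=-39.954
θ=236°:   branch - wants cross < 0 → take C=(8.9689,-3.8648) (cross=-39.954)
θ=236°: ex = (C−B)/|BC| = (0.9528,-0.3036); ey = (0.3036,0.9528)
θ=236°: P = B + -3.06·ex + 2.33·ey = (-2.7674,2.3199)
θ=251°: B = A + 1.00·(cos251°, sin251°) = (-0.3256, -0.9455)
θ=251°: |BD| = 10.3688
θ=251°: circle(B,10.00) ∩ circle(D,4.00): a=9.2350, h=3.8360
θ=251°:   candidates: C₊=(8.5212,3.7166) cross=39.774; C₋=(9.2208,-3.9234) cross=-39.774
θ=251°:   branch - wants cross < 0 → take C=(9.2208,-3.9234) (cross=-39.774)
θ=251°: ex = (C−B)/|BC| = (0.9546,-0.2978); ey = (0.2978,0.9546)
θ=251°: P = B + -3.06·ex + 2.33·ey = (-2.5529,2.1900)
θ=339°: B = A + 1.00·(cos339°, sin339°) = (0.9336, -0.3584)
θ=339°: |BD| = 9.0735
θ=339°: circle(B,10.00) ∩ circle(D,4.00): a=9.1656, h=3.9989
θ=339°:   candidates: C₊=(9.9341,3.9995) cross=36.284; C₋=(10.2500,-3.9922) cross=-36.284
θ=339°:   branch - wants cross < 0 → take C=(10.2500,-3.9922) (cross=-36.284)
θ=339°: ex = (C−B)/|BC| = (0.9316,-0.3634); ey = (0.3634,0.9316)
θ=339°: P = B + -3.06·ex + 2.33·ey = (-1.0706,2.9243)

θ=107°: -1.91 4.45
θ=236°: -2.77 2.32
θ=251°: -2.55 2.19
θ=339°: -1.07 2.92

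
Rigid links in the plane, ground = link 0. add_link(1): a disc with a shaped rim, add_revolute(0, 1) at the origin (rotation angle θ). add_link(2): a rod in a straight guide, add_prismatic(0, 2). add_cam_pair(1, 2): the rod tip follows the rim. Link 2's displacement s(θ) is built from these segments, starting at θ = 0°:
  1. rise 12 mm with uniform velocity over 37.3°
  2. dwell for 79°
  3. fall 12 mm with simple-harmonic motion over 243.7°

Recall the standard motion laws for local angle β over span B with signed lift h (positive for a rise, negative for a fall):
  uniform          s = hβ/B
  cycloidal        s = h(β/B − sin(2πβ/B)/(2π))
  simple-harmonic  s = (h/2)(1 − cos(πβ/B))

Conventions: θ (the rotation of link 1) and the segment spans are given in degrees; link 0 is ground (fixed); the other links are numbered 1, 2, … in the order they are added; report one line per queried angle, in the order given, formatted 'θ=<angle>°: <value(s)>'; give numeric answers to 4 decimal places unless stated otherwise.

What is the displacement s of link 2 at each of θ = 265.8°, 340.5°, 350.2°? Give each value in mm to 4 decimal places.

segment 1 (0° to 37.3°, uniform, h = 12) is passed completely: s = 0.0000 + (12) = 12.0000
segment 2 (37.3° to 116.3°, dwell): s unchanged at 12.0000
θ = 265.8° falls in segment 3 (116.3° to 360°, simple-harmonic, h = -12): β = 265.8 − 116.3 = 149.5°, B = 243.7°; Δs = -12/2·(1 − cos(π·0.6135)) = -8.0937; s = 12.0000 − 8.0937 = 3.9063
θ = 340.5° falls in segment 3 (116.3° to 360°, simple-harmonic, h = -12): β = 340.5 − 116.3 = 224.2°, B = 243.7°; Δs = -12/2·(1 − cos(π·0.9200)) = -11.8114; s = 12.0000 − 11.8114 = 0.1886
θ = 350.2° falls in segment 3 (116.3° to 360°, simple-harmonic, h = -12): β = 350.2 − 116.3 = 233.9°, B = 243.7°; Δs = -12/2·(1 − cos(π·0.9598)) = -11.9522; s = 12.0000 − 11.9522 = 0.0478

θ=265.8°: 3.9063
θ=340.5°: 0.1886
θ=350.2°: 0.0478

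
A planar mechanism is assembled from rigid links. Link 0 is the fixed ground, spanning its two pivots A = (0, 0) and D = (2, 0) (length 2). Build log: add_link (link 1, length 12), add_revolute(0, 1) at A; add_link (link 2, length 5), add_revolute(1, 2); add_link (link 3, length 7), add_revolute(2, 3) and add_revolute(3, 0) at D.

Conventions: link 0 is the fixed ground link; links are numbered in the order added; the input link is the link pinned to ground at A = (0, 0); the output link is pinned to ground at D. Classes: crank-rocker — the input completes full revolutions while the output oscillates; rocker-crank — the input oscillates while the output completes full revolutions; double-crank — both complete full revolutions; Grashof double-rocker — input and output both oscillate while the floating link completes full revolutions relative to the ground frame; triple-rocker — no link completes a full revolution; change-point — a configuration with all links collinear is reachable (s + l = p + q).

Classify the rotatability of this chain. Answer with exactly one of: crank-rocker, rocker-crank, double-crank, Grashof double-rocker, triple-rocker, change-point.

lengths: ground=2, input=12, coupler=5, output=7
sorted: s=2 (shortest), l=12 (longest), p+q=12
s + l = 14 vs p + q = 12
s + l > p + q → non-Grashof → no link fully rotates → triple-rocker

triple-rocker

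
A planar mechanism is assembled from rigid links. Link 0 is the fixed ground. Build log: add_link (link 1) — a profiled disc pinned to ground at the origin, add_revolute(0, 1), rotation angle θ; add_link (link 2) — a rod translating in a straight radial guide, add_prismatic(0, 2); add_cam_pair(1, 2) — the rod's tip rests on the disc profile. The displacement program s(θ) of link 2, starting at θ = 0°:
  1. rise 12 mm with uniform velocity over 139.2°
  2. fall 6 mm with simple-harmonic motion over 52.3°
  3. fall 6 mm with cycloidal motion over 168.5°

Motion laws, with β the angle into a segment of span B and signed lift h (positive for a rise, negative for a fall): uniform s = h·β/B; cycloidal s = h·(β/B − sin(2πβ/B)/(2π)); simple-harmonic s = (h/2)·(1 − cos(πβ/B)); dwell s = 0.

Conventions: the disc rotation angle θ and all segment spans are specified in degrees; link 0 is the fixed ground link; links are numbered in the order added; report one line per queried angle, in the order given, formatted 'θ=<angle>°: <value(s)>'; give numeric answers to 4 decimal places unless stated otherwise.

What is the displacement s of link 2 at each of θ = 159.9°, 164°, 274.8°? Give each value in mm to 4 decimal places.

seg 1 [0°–139.2°] uniform, h=12: full span → s += 12 → s = 12.0000
seg 2 [139.2°–191.5°] simple-harmonic, h=-6: θ=159.9° here. β=20.7, B=52.3. -6/2·(1 − cos(π·0.3958)) = -2.0353 → s = 9.9647
seg 2 [139.2°–191.5°] simple-harmonic, h=-6: θ=164° here. β=24.8, B=52.3. -6/2·(1 − cos(π·0.4742)) = -2.7570 → s = 9.2430
seg 2 [139.2°–191.5°] simple-harmonic, h=-6: full span → s += -6 → s = 6.0000
seg 3 [191.5°–360°] cycloidal, h=-6: θ=274.8° here. β=83.3, B=168.5. -6·(0.4944 − sin(2π·0.4944)/(2π)) = -2.9324 → s = 3.0676

θ=159.9°: 9.9647
θ=164°: 9.2430
θ=274.8°: 3.0676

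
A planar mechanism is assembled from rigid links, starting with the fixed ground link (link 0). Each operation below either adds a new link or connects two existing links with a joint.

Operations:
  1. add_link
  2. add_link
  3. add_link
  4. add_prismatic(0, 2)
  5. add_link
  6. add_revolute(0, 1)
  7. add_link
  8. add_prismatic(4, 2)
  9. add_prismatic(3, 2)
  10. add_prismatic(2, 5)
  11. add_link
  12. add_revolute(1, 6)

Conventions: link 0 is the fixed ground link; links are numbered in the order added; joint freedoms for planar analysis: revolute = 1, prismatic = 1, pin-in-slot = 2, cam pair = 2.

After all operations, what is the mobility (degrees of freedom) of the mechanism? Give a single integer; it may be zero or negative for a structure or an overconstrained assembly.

(L,J1,J2)=(1,0,0); link0 fixed
link1: (2,0,0)
link2: (3,0,0)
link3: (4,0,0)
P 0-2 [J1]: (4,1,0)
link4: (5,1,0)
R 0-1 [J1]: (5,2,0)
link5: (6,2,0)
P 4-2 [J1]: (6,3,0)
P 3-2 [J1]: (6,4,0)
P 2-5 [J1]: (6,5,0)
link6: (7,5,0)
R 1-6 [J1]: (7,6,0)
Grübler: 3·6 − 2·6 − 0 = 6

M = 6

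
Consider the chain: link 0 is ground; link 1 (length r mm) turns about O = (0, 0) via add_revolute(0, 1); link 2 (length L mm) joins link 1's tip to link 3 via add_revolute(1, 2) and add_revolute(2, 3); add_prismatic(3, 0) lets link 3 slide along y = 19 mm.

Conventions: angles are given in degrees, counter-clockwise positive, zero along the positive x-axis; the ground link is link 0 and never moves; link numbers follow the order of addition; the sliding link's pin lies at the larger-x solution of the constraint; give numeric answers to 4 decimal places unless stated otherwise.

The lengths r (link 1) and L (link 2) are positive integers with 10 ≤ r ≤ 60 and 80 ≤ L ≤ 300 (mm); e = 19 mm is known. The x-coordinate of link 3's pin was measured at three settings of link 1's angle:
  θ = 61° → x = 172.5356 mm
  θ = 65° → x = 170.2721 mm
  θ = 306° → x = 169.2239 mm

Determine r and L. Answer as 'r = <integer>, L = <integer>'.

constraint per measurement: (x − r cos θ)² + (r sin θ − e)² = L²
subtracting the θ₁ and θ₂ equations cancels the r² and L² terms:
r = (x₁² − x₂²) / (2[(x₁cos θ₁ + e sin θ₁) − (x₂cos θ₂ + e sin θ₂)]) = 35.0006 → r = 35
L² = (x₁ − r cos θ₁)² + (r sin θ₁ − e)² = 24336.0047 → L = 156.0000 → L = 156
check at θ₃=306°: x = 169.2239 (printed 169.2239) ✓

r = 35, L = 156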